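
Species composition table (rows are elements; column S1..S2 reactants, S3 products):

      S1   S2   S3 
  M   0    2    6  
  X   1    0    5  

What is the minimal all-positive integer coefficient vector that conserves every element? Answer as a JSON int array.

Coefficients: [5, 3, 1]

M: 5·0+3·2 = 6 | 1·6 = 6
X: 5·1+3·0 = 5 | 1·5 = 5
gcd(5,3,1) = 1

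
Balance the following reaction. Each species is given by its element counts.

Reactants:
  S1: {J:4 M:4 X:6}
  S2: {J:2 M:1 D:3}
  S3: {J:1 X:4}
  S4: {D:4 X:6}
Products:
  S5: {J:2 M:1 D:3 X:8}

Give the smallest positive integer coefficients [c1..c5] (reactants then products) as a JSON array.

J: 1·4+1·2+4·1+3·0 = 10 | 5·2 = 10
M: 1·4+1·1+4·0+3·0 = 5 | 5·1 = 5
D: 1·0+1·3+4·0+3·4 = 15 | 5·3 = 15
X: 1·6+1·0+4·4+3·6 = 40 | 5·8 = 40
gcd(1,1,4,3,5) = 1

Coefficients: [1, 1, 4, 3, 5]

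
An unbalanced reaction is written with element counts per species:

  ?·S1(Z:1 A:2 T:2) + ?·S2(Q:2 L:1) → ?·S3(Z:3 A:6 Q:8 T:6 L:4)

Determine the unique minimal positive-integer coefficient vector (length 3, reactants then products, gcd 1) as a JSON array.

Coefficients: [3, 4, 1]

Z: 3·1+4·0 = 3 | 1·3 = 3
A: 3·2+4·0 = 6 | 1·6 = 6
Q: 3·0+4·2 = 8 | 1·8 = 8
T: 3·2+4·0 = 6 | 1·6 = 6
L: 3·0+4·1 = 4 | 1·4 = 4
gcd(3,4,1) = 1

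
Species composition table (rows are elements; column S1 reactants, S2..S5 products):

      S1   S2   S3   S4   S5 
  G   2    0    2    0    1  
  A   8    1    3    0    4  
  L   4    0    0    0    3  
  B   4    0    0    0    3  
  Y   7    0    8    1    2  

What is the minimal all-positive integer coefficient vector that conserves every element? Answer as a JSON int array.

Coefficients: [3, 5, 1, 5, 4]

G: 3·2 = 6 | 5·0+1·2+5·0+4·1 = 6
A: 3·8 = 24 | 5·1+1·3+5·0+4·4 = 24
L: 3·4 = 12 | 5·0+1·0+5·0+4·3 = 12
B: 3·4 = 12 | 5·0+1·0+5·0+4·3 = 12
Y: 3·7 = 21 | 5·0+1·8+5·1+4·2 = 21
gcd(3,5,1,5,4) = 1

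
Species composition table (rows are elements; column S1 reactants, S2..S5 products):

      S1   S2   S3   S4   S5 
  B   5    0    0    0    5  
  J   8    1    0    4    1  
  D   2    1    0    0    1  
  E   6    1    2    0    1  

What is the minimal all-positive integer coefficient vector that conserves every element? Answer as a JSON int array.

Coefficients: [2, 2, 4, 3, 2]

B: 2·5 = 10 | 2·0+4·0+3·0+2·5 = 10
J: 2·8 = 16 | 2·1+4·0+3·4+2·1 = 16
D: 2·2 = 4 | 2·1+4·0+3·0+2·1 = 4
E: 2·6 = 12 | 2·1+4·2+3·0+2·1 = 12
gcd(2,2,4,3,2) = 1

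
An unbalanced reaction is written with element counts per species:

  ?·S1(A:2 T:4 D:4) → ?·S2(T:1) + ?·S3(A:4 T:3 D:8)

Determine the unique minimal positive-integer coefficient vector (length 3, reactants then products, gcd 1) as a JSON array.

Coefficients: [2, 5, 1]

A: 2·2 = 4 | 5·0+1·4 = 4
T: 2·4 = 8 | 5·1+1·3 = 8
D: 2·4 = 8 | 5·0+1·8 = 8
gcd(2,5,1) = 1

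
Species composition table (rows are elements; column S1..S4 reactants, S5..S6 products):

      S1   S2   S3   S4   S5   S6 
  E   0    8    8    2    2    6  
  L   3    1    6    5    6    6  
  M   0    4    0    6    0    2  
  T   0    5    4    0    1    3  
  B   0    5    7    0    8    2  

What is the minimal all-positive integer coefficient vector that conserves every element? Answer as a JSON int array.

E: 6·0+1·8+3·8+1·2 = 34 | 2·2+5·6 = 34
L: 6·3+1·1+3·6+1·5 = 42 | 2·6+5·6 = 42
M: 6·0+1·4+3·0+1·6 = 10 | 2·0+5·2 = 10
T: 6·0+1·5+3·4+1·0 = 17 | 2·1+5·3 = 17
B: 6·0+1·5+3·7+1·0 = 26 | 2·8+5·2 = 26
gcd(6,1,3,1,2,5) = 1

Coefficients: [6, 1, 3, 1, 2, 5]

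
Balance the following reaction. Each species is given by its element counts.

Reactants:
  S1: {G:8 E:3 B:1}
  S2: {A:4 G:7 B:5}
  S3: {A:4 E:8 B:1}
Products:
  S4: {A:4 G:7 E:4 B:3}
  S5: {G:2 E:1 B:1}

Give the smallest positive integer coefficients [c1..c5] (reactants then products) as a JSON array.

Coefficients: [3, 3, 2, 5, 5]

A: 3·0+3·4+2·4 = 20 | 5·4+5·0 = 20
G: 3·8+3·7+2·0 = 45 | 5·7+5·2 = 45
E: 3·3+3·0+2·8 = 25 | 5·4+5·1 = 25
B: 3·1+3·5+2·1 = 20 | 5·3+5·1 = 20
gcd(3,3,2,5,5) = 1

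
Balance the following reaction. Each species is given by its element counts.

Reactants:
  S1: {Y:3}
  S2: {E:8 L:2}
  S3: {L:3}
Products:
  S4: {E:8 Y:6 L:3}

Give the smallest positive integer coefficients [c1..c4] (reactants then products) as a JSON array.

Coefficients: [6, 3, 1, 3]

E: 6·0+3·8+1·0 = 24 | 3·8 = 24
Y: 6·3+3·0+1·0 = 18 | 3·6 = 18
L: 6·0+3·2+1·3 = 9 | 3·3 = 9
gcd(6,3,1,3) = 1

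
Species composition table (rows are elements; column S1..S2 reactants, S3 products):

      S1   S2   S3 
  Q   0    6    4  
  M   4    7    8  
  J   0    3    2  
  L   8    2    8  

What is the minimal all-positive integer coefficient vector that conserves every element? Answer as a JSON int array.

Coefficients: [5, 4, 6]

Q: 5·0+4·6 = 24 | 6·4 = 24
M: 5·4+4·7 = 48 | 6·8 = 48
J: 5·0+4·3 = 12 | 6·2 = 12
L: 5·8+4·2 = 48 | 6·8 = 48
gcd(5,4,6) = 1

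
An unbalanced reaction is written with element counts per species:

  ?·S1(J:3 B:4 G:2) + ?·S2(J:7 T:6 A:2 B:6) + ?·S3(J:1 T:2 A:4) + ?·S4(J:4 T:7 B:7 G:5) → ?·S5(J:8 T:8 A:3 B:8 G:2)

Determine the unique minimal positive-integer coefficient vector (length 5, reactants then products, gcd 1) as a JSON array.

J: 1·3+5·7+2·1+2·4 = 48 | 6·8 = 48
T: 1·0+5·6+2·2+2·7 = 48 | 6·8 = 48
A: 1·0+5·2+2·4+2·0 = 18 | 6·3 = 18
B: 1·4+5·6+2·0+2·7 = 48 | 6·8 = 48
G: 1·2+5·0+2·0+2·5 = 12 | 6·2 = 12
gcd(1,5,2,2,6) = 1

Coefficients: [1, 5, 2, 2, 6]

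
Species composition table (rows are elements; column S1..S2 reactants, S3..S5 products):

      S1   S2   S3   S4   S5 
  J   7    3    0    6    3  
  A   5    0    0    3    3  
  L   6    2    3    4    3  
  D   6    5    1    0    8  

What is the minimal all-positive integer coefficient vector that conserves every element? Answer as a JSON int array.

Coefficients: [6, 1, 1, 5, 5]

J: 6·7+1·3 = 45 | 1·0+5·6+5·3 = 45
A: 6·5+1·0 = 30 | 1·0+5·3+5·3 = 30
L: 6·6+1·2 = 38 | 1·3+5·4+5·3 = 38
D: 6·6+1·5 = 41 | 1·1+5·0+5·8 = 41
gcd(6,1,1,5,5) = 1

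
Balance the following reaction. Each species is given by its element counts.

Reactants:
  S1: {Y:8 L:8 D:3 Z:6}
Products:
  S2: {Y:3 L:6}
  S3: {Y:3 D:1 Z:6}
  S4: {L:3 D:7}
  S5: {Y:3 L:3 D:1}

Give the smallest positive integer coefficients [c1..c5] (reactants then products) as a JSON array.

Coefficients: [6, 5, 6, 1, 5]

Y: 6·8 = 48 | 5·3+6·3+1·0+5·3 = 48
L: 6·8 = 48 | 5·6+6·0+1·3+5·3 = 48
D: 6·3 = 18 | 5·0+6·1+1·7+5·1 = 18
Z: 6·6 = 36 | 5·0+6·6+1·0+5·0 = 36
gcd(6,5,6,1,5) = 1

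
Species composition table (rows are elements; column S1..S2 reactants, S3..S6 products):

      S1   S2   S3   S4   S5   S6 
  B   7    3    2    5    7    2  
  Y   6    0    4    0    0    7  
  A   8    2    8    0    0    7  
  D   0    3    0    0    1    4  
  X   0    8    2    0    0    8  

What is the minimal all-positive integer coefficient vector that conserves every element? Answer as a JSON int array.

Coefficients: [5, 3, 4, 5, 1, 2]

B: 5·7+3·3 = 44 | 4·2+5·5+1·7+2·2 = 44
Y: 5·6+3·0 = 30 | 4·4+5·0+1·0+2·7 = 30
A: 5·8+3·2 = 46 | 4·8+5·0+1·0+2·7 = 46
D: 5·0+3·3 = 9 | 4·0+5·0+1·1+2·4 = 9
X: 5·0+3·8 = 24 | 4·2+5·0+1·0+2·8 = 24
gcd(5,3,4,5,1,2) = 1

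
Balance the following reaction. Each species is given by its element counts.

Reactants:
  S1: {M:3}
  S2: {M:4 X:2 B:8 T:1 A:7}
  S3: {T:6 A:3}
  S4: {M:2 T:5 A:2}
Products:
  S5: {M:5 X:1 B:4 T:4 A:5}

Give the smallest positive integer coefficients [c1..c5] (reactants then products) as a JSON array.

Coefficients: [4, 3, 1, 3, 6]

M: 4·3+3·4+1·0+3·2 = 30 | 6·5 = 30
X: 4·0+3·2+1·0+3·0 = 6 | 6·1 = 6
B: 4·0+3·8+1·0+3·0 = 24 | 6·4 = 24
T: 4·0+3·1+1·6+3·5 = 24 | 6·4 = 24
A: 4·0+3·7+1·3+3·2 = 30 | 6·5 = 30
gcd(4,3,1,3,6) = 1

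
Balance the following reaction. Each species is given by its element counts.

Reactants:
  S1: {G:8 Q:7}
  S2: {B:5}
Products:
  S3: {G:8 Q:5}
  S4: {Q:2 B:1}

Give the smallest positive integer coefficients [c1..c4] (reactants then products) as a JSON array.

Coefficients: [5, 1, 5, 5]

G: 5·8+1·0 = 40 | 5·8+5·0 = 40
Q: 5·7+1·0 = 35 | 5·5+5·2 = 35
B: 5·0+1·5 = 5 | 5·0+5·1 = 5
gcd(5,1,5,5) = 1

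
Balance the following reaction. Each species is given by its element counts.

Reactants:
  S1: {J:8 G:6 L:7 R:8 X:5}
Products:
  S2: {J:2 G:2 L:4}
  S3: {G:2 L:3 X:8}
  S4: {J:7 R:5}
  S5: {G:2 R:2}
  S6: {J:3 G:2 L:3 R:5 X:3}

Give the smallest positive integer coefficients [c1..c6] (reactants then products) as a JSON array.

J: 5·8 = 40 | 5·2+2·0+3·7+5·0+3·3 = 40
G: 5·6 = 30 | 5·2+2·2+3·0+5·2+3·2 = 30
L: 5·7 = 35 | 5·4+2·3+3·0+5·0+3·3 = 35
R: 5·8 = 40 | 5·0+2·0+3·5+5·2+3·5 = 40
X: 5·5 = 25 | 5·0+2·8+3·0+5·0+3·3 = 25
gcd(5,5,2,3,5,3) = 1

Coefficients: [5, 5, 2, 3, 5, 3]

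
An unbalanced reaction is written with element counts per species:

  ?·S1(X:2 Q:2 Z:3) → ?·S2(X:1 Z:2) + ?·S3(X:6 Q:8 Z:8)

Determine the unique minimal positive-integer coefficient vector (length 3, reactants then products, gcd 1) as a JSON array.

X: 4·2 = 8 | 2·1+1·6 = 8
Q: 4·2 = 8 | 2·0+1·8 = 8
Z: 4·3 = 12 | 2·2+1·8 = 12
gcd(4,2,1) = 1

Coefficients: [4, 2, 1]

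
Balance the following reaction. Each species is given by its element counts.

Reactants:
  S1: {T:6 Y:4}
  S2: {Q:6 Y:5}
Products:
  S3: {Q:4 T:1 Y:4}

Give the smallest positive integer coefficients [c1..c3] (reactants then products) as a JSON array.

Coefficients: [1, 4, 6]

Q: 1·0+4·6 = 24 | 6·4 = 24
T: 1·6+4·0 = 6 | 6·1 = 6
Y: 1·4+4·5 = 24 | 6·4 = 24
gcd(1,4,6) = 1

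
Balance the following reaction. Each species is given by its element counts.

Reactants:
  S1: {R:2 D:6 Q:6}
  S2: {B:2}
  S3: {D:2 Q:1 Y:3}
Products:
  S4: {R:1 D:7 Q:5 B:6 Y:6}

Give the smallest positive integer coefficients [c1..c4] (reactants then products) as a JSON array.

R: 1·2+6·0+4·0 = 2 | 2·1 = 2
D: 1·6+6·0+4·2 = 14 | 2·7 = 14
Q: 1·6+6·0+4·1 = 10 | 2·5 = 10
B: 1·0+6·2+4·0 = 12 | 2·6 = 12
Y: 1·0+6·0+4·3 = 12 | 2·6 = 12
gcd(1,6,4,2) = 1

Coefficients: [1, 6, 4, 2]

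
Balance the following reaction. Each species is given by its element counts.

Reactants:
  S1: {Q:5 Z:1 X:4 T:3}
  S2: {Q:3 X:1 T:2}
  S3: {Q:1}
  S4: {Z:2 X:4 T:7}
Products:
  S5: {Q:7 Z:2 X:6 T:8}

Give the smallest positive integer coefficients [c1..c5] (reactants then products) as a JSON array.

Coefficients: [2, 2, 5, 2, 3]

Q: 2·5+2·3+5·1+2·0 = 21 | 3·7 = 21
Z: 2·1+2·0+5·0+2·2 = 6 | 3·2 = 6
X: 2·4+2·1+5·0+2·4 = 18 | 3·6 = 18
T: 2·3+2·2+5·0+2·7 = 24 | 3·8 = 24
gcd(2,2,5,2,3) = 1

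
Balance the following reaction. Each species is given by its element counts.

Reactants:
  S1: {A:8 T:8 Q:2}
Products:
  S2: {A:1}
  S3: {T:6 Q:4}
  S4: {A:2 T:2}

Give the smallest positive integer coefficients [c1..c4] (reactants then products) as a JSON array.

A: 2·8 = 16 | 6·1+1·0+5·2 = 16
T: 2·8 = 16 | 6·0+1·6+5·2 = 16
Q: 2·2 = 4 | 6·0+1·4+5·0 = 4
gcd(2,6,1,5) = 1

Coefficients: [2, 6, 1, 5]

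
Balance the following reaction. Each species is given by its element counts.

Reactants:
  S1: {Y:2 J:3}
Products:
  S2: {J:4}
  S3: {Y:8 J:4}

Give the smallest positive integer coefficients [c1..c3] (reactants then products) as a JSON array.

Coefficients: [4, 2, 1]

Y: 4·2 = 8 | 2·0+1·8 = 8
J: 4·3 = 12 | 2·4+1·4 = 12
gcd(4,2,1) = 1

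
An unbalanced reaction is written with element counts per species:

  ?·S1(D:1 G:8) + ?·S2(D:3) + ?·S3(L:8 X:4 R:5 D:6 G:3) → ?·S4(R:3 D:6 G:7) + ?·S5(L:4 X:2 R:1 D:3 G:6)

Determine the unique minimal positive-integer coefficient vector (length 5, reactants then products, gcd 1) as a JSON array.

L: 6·0+4·0+3·8 = 24 | 3·0+6·4 = 24
X: 6·0+4·0+3·4 = 12 | 3·0+6·2 = 12
R: 6·0+4·0+3·5 = 15 | 3·3+6·1 = 15
D: 6·1+4·3+3·6 = 36 | 3·6+6·3 = 36
G: 6·8+4·0+3·3 = 57 | 3·7+6·6 = 57
gcd(6,4,3,3,6) = 1

Coefficients: [6, 4, 3, 3, 6]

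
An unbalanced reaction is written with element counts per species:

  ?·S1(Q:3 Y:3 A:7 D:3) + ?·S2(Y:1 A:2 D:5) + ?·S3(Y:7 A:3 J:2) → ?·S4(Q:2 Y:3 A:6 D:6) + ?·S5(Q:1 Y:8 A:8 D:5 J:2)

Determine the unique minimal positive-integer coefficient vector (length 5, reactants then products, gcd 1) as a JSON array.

Coefficients: [3, 4, 1, 4, 1]

Q: 3·3+4·0+1·0 = 9 | 4·2+1·1 = 9
Y: 3·3+4·1+1·7 = 20 | 4·3+1·8 = 20
A: 3·7+4·2+1·3 = 32 | 4·6+1·8 = 32
D: 3·3+4·5+1·0 = 29 | 4·6+1·5 = 29
J: 3·0+4·0+1·2 = 2 | 4·0+1·2 = 2
gcd(3,4,1,4,1) = 1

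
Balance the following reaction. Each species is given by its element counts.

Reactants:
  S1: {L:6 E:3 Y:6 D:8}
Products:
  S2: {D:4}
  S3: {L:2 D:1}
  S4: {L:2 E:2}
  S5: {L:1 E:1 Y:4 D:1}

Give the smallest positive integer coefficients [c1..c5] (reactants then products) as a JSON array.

L: 4·6 = 24 | 5·0+6·2+3·2+6·1 = 24
E: 4·3 = 12 | 5·0+6·0+3·2+6·1 = 12
Y: 4·6 = 24 | 5·0+6·0+3·0+6·4 = 24
D: 4·8 = 32 | 5·4+6·1+3·0+6·1 = 32
gcd(4,5,6,3,6) = 1

Coefficients: [4, 5, 6, 3, 6]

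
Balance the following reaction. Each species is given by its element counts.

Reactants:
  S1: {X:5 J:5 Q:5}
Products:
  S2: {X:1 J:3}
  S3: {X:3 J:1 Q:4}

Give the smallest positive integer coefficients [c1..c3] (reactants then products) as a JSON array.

X: 4·5 = 20 | 5·1+5·3 = 20
J: 4·5 = 20 | 5·3+5·1 = 20
Q: 4·5 = 20 | 5·0+5·4 = 20
gcd(4,5,5) = 1

Coefficients: [4, 5, 5]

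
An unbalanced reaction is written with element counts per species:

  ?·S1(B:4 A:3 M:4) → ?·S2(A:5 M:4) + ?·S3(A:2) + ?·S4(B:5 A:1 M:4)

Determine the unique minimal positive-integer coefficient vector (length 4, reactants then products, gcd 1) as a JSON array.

B: 5·4 = 20 | 1·0+3·0+4·5 = 20
A: 5·3 = 15 | 1·5+3·2+4·1 = 15
M: 5·4 = 20 | 1·4+3·0+4·4 = 20
gcd(5,1,3,4) = 1

Coefficients: [5, 1, 3, 4]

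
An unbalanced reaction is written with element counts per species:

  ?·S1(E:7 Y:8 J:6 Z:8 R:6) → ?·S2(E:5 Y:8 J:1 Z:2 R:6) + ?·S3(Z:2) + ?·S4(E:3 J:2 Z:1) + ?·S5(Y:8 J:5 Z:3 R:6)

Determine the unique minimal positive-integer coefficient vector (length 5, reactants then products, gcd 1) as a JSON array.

E: 2·7 = 14 | 1·5+4·0+3·3+1·0 = 14
Y: 2·8 = 16 | 1·8+4·0+3·0+1·8 = 16
J: 2·6 = 12 | 1·1+4·0+3·2+1·5 = 12
Z: 2·8 = 16 | 1·2+4·2+3·1+1·3 = 16
R: 2·6 = 12 | 1·6+4·0+3·0+1·6 = 12
gcd(2,1,4,3,1) = 1

Coefficients: [2, 1, 4, 3, 1]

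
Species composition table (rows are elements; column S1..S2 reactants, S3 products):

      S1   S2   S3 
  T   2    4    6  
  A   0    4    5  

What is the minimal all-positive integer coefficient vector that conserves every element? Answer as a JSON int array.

Coefficients: [2, 5, 4]

T: 2·2+5·4 = 24 | 4·6 = 24
A: 2·0+5·4 = 20 | 4·5 = 20
gcd(2,5,4) = 1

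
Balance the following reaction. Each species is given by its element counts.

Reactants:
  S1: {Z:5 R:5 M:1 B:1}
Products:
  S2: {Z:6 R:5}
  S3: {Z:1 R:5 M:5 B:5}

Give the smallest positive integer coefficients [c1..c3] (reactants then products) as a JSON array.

Coefficients: [5, 4, 1]

Z: 5·5 = 25 | 4·6+1·1 = 25
R: 5·5 = 25 | 4·5+1·5 = 25
M: 5·1 = 5 | 4·0+1·5 = 5
B: 5·1 = 5 | 4·0+1·5 = 5
gcd(5,4,1) = 1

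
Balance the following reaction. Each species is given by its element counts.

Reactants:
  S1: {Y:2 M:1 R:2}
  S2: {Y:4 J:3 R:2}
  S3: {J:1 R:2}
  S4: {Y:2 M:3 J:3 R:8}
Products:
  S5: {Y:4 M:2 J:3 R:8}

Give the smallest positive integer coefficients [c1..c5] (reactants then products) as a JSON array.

Coefficients: [5, 1, 6, 1, 4]

Y: 5·2+1·4+6·0+1·2 = 16 | 4·4 = 16
M: 5·1+1·0+6·0+1·3 = 8 | 4·2 = 8
J: 5·0+1·3+6·1+1·3 = 12 | 4·3 = 12
R: 5·2+1·2+6·2+1·8 = 32 | 4·8 = 32
gcd(5,1,6,1,4) = 1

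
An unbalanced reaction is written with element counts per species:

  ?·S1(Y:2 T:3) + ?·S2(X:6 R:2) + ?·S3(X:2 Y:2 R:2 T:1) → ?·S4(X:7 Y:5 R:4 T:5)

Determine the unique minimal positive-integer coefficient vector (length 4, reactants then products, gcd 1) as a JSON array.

X: 5·0+3·6+5·2 = 28 | 4·7 = 28
Y: 5·2+3·0+5·2 = 20 | 4·5 = 20
R: 5·0+3·2+5·2 = 16 | 4·4 = 16
T: 5·3+3·0+5·1 = 20 | 4·5 = 20
gcd(5,3,5,4) = 1

Coefficients: [5, 3, 5, 4]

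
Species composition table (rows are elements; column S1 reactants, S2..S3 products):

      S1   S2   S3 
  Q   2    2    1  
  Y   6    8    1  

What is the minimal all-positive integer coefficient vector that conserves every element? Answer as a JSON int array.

Q: 3·2 = 6 | 2·2+2·1 = 6
Y: 3·6 = 18 | 2·8+2·1 = 18
gcd(3,2,2) = 1

Coefficients: [3, 2, 2]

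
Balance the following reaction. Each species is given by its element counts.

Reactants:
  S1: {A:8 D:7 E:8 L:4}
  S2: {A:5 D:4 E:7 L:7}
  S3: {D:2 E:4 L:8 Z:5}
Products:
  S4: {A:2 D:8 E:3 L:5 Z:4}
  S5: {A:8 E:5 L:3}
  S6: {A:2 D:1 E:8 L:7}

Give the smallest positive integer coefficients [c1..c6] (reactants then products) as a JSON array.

Coefficients: [4, 2, 4, 5, 3, 4]

A: 4·8+2·5+4·0 = 42 | 5·2+3·8+4·2 = 42
D: 4·7+2·4+4·2 = 44 | 5·8+3·0+4·1 = 44
E: 4·8+2·7+4·4 = 62 | 5·3+3·5+4·8 = 62
L: 4·4+2·7+4·8 = 62 | 5·5+3·3+4·7 = 62
Z: 4·0+2·0+4·5 = 20 | 5·4+3·0+4·0 = 20
gcd(4,2,4,5,3,4) = 1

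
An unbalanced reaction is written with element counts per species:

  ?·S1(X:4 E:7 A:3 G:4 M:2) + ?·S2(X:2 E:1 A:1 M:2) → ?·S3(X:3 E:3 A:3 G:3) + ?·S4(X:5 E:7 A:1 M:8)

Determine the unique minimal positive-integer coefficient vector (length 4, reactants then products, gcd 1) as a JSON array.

Coefficients: [3, 5, 4, 2]

X: 3·4+5·2 = 22 | 4·3+2·5 = 22
E: 3·7+5·1 = 26 | 4·3+2·7 = 26
A: 3·3+5·1 = 14 | 4·3+2·1 = 14
G: 3·4+5·0 = 12 | 4·3+2·0 = 12
M: 3·2+5·2 = 16 | 4·0+2·8 = 16
gcd(3,5,4,2) = 1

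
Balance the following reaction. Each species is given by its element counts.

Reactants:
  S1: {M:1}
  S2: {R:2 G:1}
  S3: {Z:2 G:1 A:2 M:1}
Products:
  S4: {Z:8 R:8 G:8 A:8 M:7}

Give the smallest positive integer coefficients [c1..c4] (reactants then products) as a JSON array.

Coefficients: [3, 4, 4, 1]

Z: 3·0+4·0+4·2 = 8 | 1·8 = 8
R: 3·0+4·2+4·0 = 8 | 1·8 = 8
G: 3·0+4·1+4·1 = 8 | 1·8 = 8
A: 3·0+4·0+4·2 = 8 | 1·8 = 8
M: 3·1+4·0+4·1 = 7 | 1·7 = 7
gcd(3,4,4,1) = 1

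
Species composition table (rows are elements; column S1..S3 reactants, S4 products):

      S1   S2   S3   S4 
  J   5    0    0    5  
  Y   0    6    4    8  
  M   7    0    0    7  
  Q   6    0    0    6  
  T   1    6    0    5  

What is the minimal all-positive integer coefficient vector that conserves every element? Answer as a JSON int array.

Coefficients: [3, 2, 3, 3]

J: 3·5+2·0+3·0 = 15 | 3·5 = 15
Y: 3·0+2·6+3·4 = 24 | 3·8 = 24
M: 3·7+2·0+3·0 = 21 | 3·7 = 21
Q: 3·6+2·0+3·0 = 18 | 3·6 = 18
T: 3·1+2·6+3·0 = 15 | 3·5 = 15
gcd(3,2,3,3) = 1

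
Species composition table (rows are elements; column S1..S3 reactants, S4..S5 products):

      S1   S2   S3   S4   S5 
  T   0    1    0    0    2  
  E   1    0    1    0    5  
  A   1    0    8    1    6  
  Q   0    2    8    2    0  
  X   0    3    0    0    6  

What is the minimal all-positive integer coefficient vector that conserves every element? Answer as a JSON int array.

T: 4·0+2·1+1·0 = 2 | 6·0+1·2 = 2
E: 4·1+2·0+1·1 = 5 | 6·0+1·5 = 5
A: 4·1+2·0+1·8 = 12 | 6·1+1·6 = 12
Q: 4·0+2·2+1·8 = 12 | 6·2+1·0 = 12
X: 4·0+2·3+1·0 = 6 | 6·0+1·6 = 6
gcd(4,2,1,6,1) = 1

Coefficients: [4, 2, 1, 6, 1]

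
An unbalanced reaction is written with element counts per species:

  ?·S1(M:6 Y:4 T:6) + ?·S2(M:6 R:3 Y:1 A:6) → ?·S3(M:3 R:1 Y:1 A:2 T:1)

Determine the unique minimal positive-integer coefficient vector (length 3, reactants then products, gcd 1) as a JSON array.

Coefficients: [1, 2, 6]

M: 1·6+2·6 = 18 | 6·3 = 18
R: 1·0+2·3 = 6 | 6·1 = 6
Y: 1·4+2·1 = 6 | 6·1 = 6
A: 1·0+2·6 = 12 | 6·2 = 12
T: 1·6+2·0 = 6 | 6·1 = 6
gcd(1,2,6) = 1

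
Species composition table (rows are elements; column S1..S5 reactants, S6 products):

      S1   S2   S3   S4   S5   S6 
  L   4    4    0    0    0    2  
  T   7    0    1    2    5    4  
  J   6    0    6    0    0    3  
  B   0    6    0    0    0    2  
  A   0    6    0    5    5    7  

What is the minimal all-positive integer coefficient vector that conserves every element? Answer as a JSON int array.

Coefficients: [1, 2, 2, 5, 1, 6]

L: 1·4+2·4+2·0+5·0+1·0 = 12 | 6·2 = 12
T: 1·7+2·0+2·1+5·2+1·5 = 24 | 6·4 = 24
J: 1·6+2·0+2·6+5·0+1·0 = 18 | 6·3 = 18
B: 1·0+2·6+2·0+5·0+1·0 = 12 | 6·2 = 12
A: 1·0+2·6+2·0+5·5+1·5 = 42 | 6·7 = 42
gcd(1,2,2,5,1,6) = 1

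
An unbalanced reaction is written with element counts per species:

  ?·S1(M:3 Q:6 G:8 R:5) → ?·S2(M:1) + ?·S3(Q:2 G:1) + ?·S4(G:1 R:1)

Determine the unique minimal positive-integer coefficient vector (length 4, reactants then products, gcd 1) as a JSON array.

Coefficients: [1, 3, 3, 5]

M: 1·3 = 3 | 3·1+3·0+5·0 = 3
Q: 1·6 = 6 | 3·0+3·2+5·0 = 6
G: 1·8 = 8 | 3·0+3·1+5·1 = 8
R: 1·5 = 5 | 3·0+3·0+5·1 = 5
gcd(1,3,3,5) = 1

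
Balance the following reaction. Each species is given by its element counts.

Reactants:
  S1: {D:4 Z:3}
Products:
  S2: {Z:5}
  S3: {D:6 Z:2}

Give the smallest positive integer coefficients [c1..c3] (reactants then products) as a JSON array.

Coefficients: [3, 1, 2]

D: 3·4 = 12 | 1·0+2·6 = 12
Z: 3·3 = 9 | 1·5+2·2 = 9
gcd(3,1,2) = 1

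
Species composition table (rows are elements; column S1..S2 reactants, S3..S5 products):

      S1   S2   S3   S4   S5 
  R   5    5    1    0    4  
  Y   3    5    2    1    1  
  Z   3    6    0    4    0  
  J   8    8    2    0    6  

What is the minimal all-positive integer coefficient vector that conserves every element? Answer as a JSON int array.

R: 2·5+3·5 = 25 | 5·1+6·0+5·4 = 25
Y: 2·3+3·5 = 21 | 5·2+6·1+5·1 = 21
Z: 2·3+3·6 = 24 | 5·0+6·4+5·0 = 24
J: 2·8+3·8 = 40 | 5·2+6·0+5·6 = 40
gcd(2,3,5,6,5) = 1

Coefficients: [2, 3, 5, 6, 5]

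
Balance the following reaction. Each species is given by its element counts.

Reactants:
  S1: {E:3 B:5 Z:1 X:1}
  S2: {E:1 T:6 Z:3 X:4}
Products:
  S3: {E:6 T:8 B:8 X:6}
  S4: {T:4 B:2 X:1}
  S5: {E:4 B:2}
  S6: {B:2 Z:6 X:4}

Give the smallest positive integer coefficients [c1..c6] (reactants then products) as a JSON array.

Coefficients: [6, 4, 1, 4, 4, 3]

E: 6·3+4·1 = 22 | 1·6+4·0+4·4+3·0 = 22
T: 6·0+4·6 = 24 | 1·8+4·4+4·0+3·0 = 24
B: 6·5+4·0 = 30 | 1·8+4·2+4·2+3·2 = 30
Z: 6·1+4·3 = 18 | 1·0+4·0+4·0+3·6 = 18
X: 6·1+4·4 = 22 | 1·6+4·1+4·0+3·4 = 22
gcd(6,4,1,4,4,3) = 1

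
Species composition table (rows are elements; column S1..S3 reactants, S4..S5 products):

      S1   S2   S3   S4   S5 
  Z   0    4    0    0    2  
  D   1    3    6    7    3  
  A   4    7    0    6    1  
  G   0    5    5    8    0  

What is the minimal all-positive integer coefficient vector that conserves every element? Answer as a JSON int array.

Z: 5·0+2·4+6·0 = 8 | 5·0+4·2 = 8
D: 5·1+2·3+6·6 = 47 | 5·7+4·3 = 47
A: 5·4+2·7+6·0 = 34 | 5·6+4·1 = 34
G: 5·0+2·5+6·5 = 40 | 5·8+4·0 = 40
gcd(5,2,6,5,4) = 1

Coefficients: [5, 2, 6, 5, 4]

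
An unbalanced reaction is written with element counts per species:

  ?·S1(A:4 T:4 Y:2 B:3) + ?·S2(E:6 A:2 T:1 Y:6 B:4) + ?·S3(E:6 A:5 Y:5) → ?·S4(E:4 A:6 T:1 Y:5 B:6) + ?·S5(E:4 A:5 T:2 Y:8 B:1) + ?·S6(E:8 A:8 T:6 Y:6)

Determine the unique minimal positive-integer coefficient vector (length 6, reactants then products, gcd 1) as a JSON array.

Coefficients: [6, 2, 6, 4, 2, 3]

E: 6·0+2·6+6·6 = 48 | 4·4+2·4+3·8 = 48
A: 6·4+2·2+6·5 = 58 | 4·6+2·5+3·8 = 58
T: 6·4+2·1+6·0 = 26 | 4·1+2·2+3·6 = 26
Y: 6·2+2·6+6·5 = 54 | 4·5+2·8+3·6 = 54
B: 6·3+2·4+6·0 = 26 | 4·6+2·1+3·0 = 26
gcd(6,2,6,4,2,3) = 1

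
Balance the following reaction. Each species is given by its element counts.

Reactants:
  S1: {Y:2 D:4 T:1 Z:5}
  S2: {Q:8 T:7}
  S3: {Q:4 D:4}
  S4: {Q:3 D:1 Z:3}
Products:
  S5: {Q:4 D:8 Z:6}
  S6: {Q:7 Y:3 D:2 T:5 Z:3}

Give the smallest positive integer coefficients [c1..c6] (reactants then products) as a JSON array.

Coefficients: [6, 2, 5, 4, 5, 4]

Q: 6·0+2·8+5·4+4·3 = 48 | 5·4+4·7 = 48
Y: 6·2+2·0+5·0+4·0 = 12 | 5·0+4·3 = 12
D: 6·4+2·0+5·4+4·1 = 48 | 5·8+4·2 = 48
T: 6·1+2·7+5·0+4·0 = 20 | 5·0+4·5 = 20
Z: 6·5+2·0+5·0+4·3 = 42 | 5·6+4·3 = 42
gcd(6,2,5,4,5,4) = 1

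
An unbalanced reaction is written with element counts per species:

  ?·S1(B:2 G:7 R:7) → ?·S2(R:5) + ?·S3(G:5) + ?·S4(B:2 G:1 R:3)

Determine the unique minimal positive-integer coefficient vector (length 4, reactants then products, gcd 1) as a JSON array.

Coefficients: [5, 4, 6, 5]

B: 5·2 = 10 | 4·0+6·0+5·2 = 10
G: 5·7 = 35 | 4·0+6·5+5·1 = 35
R: 5·7 = 35 | 4·5+6·0+5·3 = 35
gcd(5,4,6,5) = 1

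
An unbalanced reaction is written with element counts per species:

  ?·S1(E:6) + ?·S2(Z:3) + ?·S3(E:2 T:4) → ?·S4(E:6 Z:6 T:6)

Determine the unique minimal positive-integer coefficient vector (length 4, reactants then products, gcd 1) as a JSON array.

E: 1·6+4·0+3·2 = 12 | 2·6 = 12
Z: 1·0+4·3+3·0 = 12 | 2·6 = 12
T: 1·0+4·0+3·4 = 12 | 2·6 = 12
gcd(1,4,3,2) = 1

Coefficients: [1, 4, 3, 2]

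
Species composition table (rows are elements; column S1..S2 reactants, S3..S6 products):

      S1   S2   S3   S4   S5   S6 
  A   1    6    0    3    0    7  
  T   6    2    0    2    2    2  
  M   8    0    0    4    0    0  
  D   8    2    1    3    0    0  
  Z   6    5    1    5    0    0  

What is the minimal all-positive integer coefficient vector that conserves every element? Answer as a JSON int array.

A: 1·1+2·6 = 13 | 6·0+2·3+2·0+1·7 = 13
T: 1·6+2·2 = 10 | 6·0+2·2+2·2+1·2 = 10
M: 1·8+2·0 = 8 | 6·0+2·4+2·0+1·0 = 8
D: 1·8+2·2 = 12 | 6·1+2·3+2·0+1·0 = 12
Z: 1·6+2·5 = 16 | 6·1+2·5+2·0+1·0 = 16
gcd(1,2,6,2,2,1) = 1

Coefficients: [1, 2, 6, 2, 2, 1]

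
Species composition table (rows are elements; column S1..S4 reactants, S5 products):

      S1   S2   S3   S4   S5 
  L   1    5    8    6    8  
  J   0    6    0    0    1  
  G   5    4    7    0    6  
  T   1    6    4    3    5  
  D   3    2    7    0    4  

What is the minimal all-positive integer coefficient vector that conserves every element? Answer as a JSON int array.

L: 5·1+1·5+1·8+5·6 = 48 | 6·8 = 48
J: 5·0+1·6+1·0+5·0 = 6 | 6·1 = 6
G: 5·5+1·4+1·7+5·0 = 36 | 6·6 = 36
T: 5·1+1·6+1·4+5·3 = 30 | 6·5 = 30
D: 5·3+1·2+1·7+5·0 = 24 | 6·4 = 24
gcd(5,1,1,5,6) = 1

Coefficients: [5, 1, 1, 5, 6]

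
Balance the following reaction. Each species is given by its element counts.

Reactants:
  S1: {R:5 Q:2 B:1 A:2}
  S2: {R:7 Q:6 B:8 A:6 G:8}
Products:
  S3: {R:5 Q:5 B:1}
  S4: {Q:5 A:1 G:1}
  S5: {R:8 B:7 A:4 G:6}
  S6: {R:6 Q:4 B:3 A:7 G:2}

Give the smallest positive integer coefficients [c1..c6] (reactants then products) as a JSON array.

R: 5·5+3·7 = 46 | 2·5+2·0+3·8+2·6 = 46
Q: 5·2+3·6 = 28 | 2·5+2·5+3·0+2·4 = 28
B: 5·1+3·8 = 29 | 2·1+2·0+3·7+2·3 = 29
A: 5·2+3·6 = 28 | 2·0+2·1+3·4+2·7 = 28
G: 5·0+3·8 = 24 | 2·0+2·1+3·6+2·2 = 24
gcd(5,3,2,2,3,2) = 1

Coefficients: [5, 3, 2, 2, 3, 2]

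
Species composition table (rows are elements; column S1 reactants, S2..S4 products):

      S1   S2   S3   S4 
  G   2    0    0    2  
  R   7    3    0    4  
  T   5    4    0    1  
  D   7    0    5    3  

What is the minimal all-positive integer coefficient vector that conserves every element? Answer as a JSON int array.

Coefficients: [5, 5, 4, 5]

G: 5·2 = 10 | 5·0+4·0+5·2 = 10
R: 5·7 = 35 | 5·3+4·0+5·4 = 35
T: 5·5 = 25 | 5·4+4·0+5·1 = 25
D: 5·7 = 35 | 5·0+4·5+5·3 = 35
gcd(5,5,4,5) = 1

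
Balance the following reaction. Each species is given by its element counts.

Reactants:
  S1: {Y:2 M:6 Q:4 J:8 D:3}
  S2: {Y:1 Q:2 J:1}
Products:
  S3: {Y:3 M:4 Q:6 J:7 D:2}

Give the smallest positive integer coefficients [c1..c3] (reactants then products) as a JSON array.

Y: 2·2+5·1 = 9 | 3·3 = 9
M: 2·6+5·0 = 12 | 3·4 = 12
Q: 2·4+5·2 = 18 | 3·6 = 18
J: 2·8+5·1 = 21 | 3·7 = 21
D: 2·3+5·0 = 6 | 3·2 = 6
gcd(2,5,3) = 1

Coefficients: [2, 5, 3]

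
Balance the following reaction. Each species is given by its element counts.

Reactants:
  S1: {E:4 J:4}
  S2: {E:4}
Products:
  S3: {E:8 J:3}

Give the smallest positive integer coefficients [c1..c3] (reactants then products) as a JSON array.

E: 3·4+5·4 = 32 | 4·8 = 32
J: 3·4+5·0 = 12 | 4·3 = 12
gcd(3,5,4) = 1

Coefficients: [3, 5, 4]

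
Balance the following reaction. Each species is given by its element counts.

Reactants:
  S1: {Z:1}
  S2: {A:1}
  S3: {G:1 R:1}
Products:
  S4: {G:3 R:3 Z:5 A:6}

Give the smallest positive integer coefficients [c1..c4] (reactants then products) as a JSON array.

G: 5·0+6·0+3·1 = 3 | 1·3 = 3
R: 5·0+6·0+3·1 = 3 | 1·3 = 3
Z: 5·1+6·0+3·0 = 5 | 1·5 = 5
A: 5·0+6·1+3·0 = 6 | 1·6 = 6
gcd(5,6,3,1) = 1

Coefficients: [5, 6, 3, 1]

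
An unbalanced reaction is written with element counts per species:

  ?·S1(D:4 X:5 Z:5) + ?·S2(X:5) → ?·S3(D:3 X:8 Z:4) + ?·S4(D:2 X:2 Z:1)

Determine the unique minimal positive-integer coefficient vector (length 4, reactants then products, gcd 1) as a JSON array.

Coefficients: [5, 5, 6, 1]

D: 5·4+5·0 = 20 | 6·3+1·2 = 20
X: 5·5+5·5 = 50 | 6·8+1·2 = 50
Z: 5·5+5·0 = 25 | 6·4+1·1 = 25
gcd(5,5,6,1) = 1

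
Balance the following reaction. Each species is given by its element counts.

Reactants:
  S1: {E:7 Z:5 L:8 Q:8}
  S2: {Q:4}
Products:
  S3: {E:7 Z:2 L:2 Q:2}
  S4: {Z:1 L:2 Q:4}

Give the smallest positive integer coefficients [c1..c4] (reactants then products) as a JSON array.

Coefficients: [2, 3, 2, 6]

E: 2·7+3·0 = 14 | 2·7+6·0 = 14
Z: 2·5+3·0 = 10 | 2·2+6·1 = 10
L: 2·8+3·0 = 16 | 2·2+6·2 = 16
Q: 2·8+3·4 = 28 | 2·2+6·4 = 28
gcd(2,3,2,6) = 1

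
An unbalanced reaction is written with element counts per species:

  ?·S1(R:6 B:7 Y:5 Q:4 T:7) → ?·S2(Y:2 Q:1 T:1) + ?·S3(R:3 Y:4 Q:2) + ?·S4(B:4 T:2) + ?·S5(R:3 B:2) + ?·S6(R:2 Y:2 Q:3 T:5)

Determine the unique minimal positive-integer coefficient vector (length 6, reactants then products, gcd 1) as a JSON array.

R: 4·6 = 24 | 3·0+2·3+5·0+4·3+3·2 = 24
B: 4·7 = 28 | 3·0+2·0+5·4+4·2+3·0 = 28
Y: 4·5 = 20 | 3·2+2·4+5·0+4·0+3·2 = 20
Q: 4·4 = 16 | 3·1+2·2+5·0+4·0+3·3 = 16
T: 4·7 = 28 | 3·1+2·0+5·2+4·0+3·5 = 28
gcd(4,3,2,5,4,3) = 1

Coefficients: [4, 3, 2, 5, 4, 3]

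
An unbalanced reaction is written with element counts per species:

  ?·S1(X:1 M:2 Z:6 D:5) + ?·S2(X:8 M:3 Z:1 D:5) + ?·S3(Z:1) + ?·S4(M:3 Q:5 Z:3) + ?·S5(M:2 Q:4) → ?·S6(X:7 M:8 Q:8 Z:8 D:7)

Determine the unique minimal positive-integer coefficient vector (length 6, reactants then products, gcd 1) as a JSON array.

X: 3·1+4·8+6·0+4·0+5·0 = 35 | 5·7 = 35
M: 3·2+4·3+6·0+4·3+5·2 = 40 | 5·8 = 40
Q: 3·0+4·0+6·0+4·5+5·4 = 40 | 5·8 = 40
Z: 3·6+4·1+6·1+4·3+5·0 = 40 | 5·8 = 40
D: 3·5+4·5+6·0+4·0+5·0 = 35 | 5·7 = 35
gcd(3,4,6,4,5,5) = 1

Coefficients: [3, 4, 6, 4, 5, 5]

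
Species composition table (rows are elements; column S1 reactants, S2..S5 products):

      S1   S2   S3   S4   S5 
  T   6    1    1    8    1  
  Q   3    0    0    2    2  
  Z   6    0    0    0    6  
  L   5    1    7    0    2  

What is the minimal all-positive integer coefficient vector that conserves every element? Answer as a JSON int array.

Coefficients: [6, 4, 2, 3, 6]

T: 6·6 = 36 | 4·1+2·1+3·8+6·1 = 36
Q: 6·3 = 18 | 4·0+2·0+3·2+6·2 = 18
Z: 6·6 = 36 | 4·0+2·0+3·0+6·6 = 36
L: 6·5 = 30 | 4·1+2·7+3·0+6·2 = 30
gcd(6,4,2,3,6) = 1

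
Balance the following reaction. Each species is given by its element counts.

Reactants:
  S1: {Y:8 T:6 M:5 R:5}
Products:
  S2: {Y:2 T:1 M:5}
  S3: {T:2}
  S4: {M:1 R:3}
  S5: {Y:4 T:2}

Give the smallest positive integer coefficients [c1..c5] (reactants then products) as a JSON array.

Coefficients: [3, 2, 3, 5, 5]

Y: 3·8 = 24 | 2·2+3·0+5·0+5·4 = 24
T: 3·6 = 18 | 2·1+3·2+5·0+5·2 = 18
M: 3·5 = 15 | 2·5+3·0+5·1+5·0 = 15
R: 3·5 = 15 | 2·0+3·0+5·3+5·0 = 15
gcd(3,2,3,5,5) = 1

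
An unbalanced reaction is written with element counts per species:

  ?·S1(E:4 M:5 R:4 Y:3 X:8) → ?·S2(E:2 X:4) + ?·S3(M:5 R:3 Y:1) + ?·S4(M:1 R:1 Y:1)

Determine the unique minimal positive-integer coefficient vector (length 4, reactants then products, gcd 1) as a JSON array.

E: 2·4 = 8 | 4·2+1·0+5·0 = 8
M: 2·5 = 10 | 4·0+1·5+5·1 = 10
R: 2·4 = 8 | 4·0+1·3+5·1 = 8
Y: 2·3 = 6 | 4·0+1·1+5·1 = 6
X: 2·8 = 16 | 4·4+1·0+5·0 = 16
gcd(2,4,1,5) = 1

Coefficients: [2, 4, 1, 5]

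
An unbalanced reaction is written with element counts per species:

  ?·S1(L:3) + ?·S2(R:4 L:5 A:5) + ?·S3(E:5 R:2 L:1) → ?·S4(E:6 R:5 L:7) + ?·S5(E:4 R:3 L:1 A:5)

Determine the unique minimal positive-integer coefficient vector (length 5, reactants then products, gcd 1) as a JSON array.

E: 1·0+3·0+6·5 = 30 | 3·6+3·4 = 30
R: 1·0+3·4+6·2 = 24 | 3·5+3·3 = 24
L: 1·3+3·5+6·1 = 24 | 3·7+3·1 = 24
A: 1·0+3·5+6·0 = 15 | 3·0+3·5 = 15
gcd(1,3,6,3,3) = 1

Coefficients: [1, 3, 6, 3, 3]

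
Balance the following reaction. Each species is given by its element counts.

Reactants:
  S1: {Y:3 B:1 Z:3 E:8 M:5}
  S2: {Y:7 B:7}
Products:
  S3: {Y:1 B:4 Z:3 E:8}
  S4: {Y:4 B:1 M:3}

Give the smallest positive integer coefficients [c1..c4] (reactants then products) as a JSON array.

Coefficients: [3, 2, 3, 5]

Y: 3·3+2·7 = 23 | 3·1+5·4 = 23
B: 3·1+2·7 = 17 | 3·4+5·1 = 17
Z: 3·3+2·0 = 9 | 3·3+5·0 = 9
E: 3·8+2·0 = 24 | 3·8+5·0 = 24
M: 3·5+2·0 = 15 | 3·0+5·3 = 15
gcd(3,2,3,5) = 1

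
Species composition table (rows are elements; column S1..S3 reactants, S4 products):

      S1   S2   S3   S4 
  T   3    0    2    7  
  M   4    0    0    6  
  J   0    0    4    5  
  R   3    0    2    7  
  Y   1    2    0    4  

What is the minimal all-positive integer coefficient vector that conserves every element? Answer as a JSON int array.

T: 6·3+5·0+5·2 = 28 | 4·7 = 28
M: 6·4+5·0+5·0 = 24 | 4·6 = 24
J: 6·0+5·0+5·4 = 20 | 4·5 = 20
R: 6·3+5·0+5·2 = 28 | 4·7 = 28
Y: 6·1+5·2+5·0 = 16 | 4·4 = 16
gcd(6,5,5,4) = 1

Coefficients: [6, 5, 5, 4]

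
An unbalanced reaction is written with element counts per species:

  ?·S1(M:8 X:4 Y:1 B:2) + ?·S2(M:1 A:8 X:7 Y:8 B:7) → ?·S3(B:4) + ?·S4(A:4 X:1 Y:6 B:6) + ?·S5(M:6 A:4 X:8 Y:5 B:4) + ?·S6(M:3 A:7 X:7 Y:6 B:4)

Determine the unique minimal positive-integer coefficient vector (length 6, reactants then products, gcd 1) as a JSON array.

Coefficients: [3, 6, 2, 2, 3, 4]

M: 3·8+6·1 = 30 | 2·0+2·0+3·6+4·3 = 30
A: 3·0+6·8 = 48 | 2·0+2·4+3·4+4·7 = 48
X: 3·4+6·7 = 54 | 2·0+2·1+3·8+4·7 = 54
Y: 3·1+6·8 = 51 | 2·0+2·6+3·5+4·6 = 51
B: 3·2+6·7 = 48 | 2·4+2·6+3·4+4·4 = 48
gcd(3,6,2,2,3,4) = 1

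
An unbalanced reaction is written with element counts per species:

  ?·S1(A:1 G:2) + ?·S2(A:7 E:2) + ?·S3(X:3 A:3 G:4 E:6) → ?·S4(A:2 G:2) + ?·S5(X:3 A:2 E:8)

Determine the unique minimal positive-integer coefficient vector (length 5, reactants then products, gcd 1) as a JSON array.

Coefficients: [4, 1, 1, 6, 1]

X: 4·0+1·0+1·3 = 3 | 6·0+1·3 = 3
A: 4·1+1·7+1·3 = 14 | 6·2+1·2 = 14
G: 4·2+1·0+1·4 = 12 | 6·2+1·0 = 12
E: 4·0+1·2+1·6 = 8 | 6·0+1·8 = 8
gcd(4,1,1,6,1) = 1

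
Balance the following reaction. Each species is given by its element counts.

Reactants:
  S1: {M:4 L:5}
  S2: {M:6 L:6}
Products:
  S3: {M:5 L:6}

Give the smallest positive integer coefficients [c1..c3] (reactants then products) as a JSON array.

M: 6·4+1·6 = 30 | 6·5 = 30
L: 6·5+1·6 = 36 | 6·6 = 36
gcd(6,1,6) = 1

Coefficients: [6, 1, 6]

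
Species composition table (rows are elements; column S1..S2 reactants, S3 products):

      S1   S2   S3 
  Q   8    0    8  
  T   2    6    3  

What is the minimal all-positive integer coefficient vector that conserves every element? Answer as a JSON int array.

Q: 6·8+1·0 = 48 | 6·8 = 48
T: 6·2+1·6 = 18 | 6·3 = 18
gcd(6,1,6) = 1

Coefficients: [6, 1, 6]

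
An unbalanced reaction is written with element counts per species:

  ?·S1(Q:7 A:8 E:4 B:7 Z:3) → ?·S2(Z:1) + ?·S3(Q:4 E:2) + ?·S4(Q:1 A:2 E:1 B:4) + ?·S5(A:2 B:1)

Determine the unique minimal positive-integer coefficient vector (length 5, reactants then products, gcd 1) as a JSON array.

Coefficients: [2, 6, 3, 2, 6]

Q: 2·7 = 14 | 6·0+3·4+2·1+6·0 = 14
A: 2·8 = 16 | 6·0+3·0+2·2+6·2 = 16
E: 2·4 = 8 | 6·0+3·2+2·1+6·0 = 8
B: 2·7 = 14 | 6·0+3·0+2·4+6·1 = 14
Z: 2·3 = 6 | 6·1+3·0+2·0+6·0 = 6
gcd(2,6,3,2,6) = 1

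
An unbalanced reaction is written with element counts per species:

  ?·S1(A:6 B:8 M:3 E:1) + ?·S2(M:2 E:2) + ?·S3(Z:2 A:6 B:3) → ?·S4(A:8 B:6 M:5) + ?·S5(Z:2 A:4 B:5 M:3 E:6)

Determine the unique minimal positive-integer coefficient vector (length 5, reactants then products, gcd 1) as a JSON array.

Z: 2·0+5·0+2·2 = 4 | 2·0+2·2 = 4
A: 2·6+5·0+2·6 = 24 | 2·8+2·4 = 24
B: 2·8+5·0+2·3 = 22 | 2·6+2·5 = 22
M: 2·3+5·2+2·0 = 16 | 2·5+2·3 = 16
E: 2·1+5·2+2·0 = 12 | 2·0+2·6 = 12
gcd(2,5,2,2,2) = 1

Coefficients: [2, 5, 2, 2, 2]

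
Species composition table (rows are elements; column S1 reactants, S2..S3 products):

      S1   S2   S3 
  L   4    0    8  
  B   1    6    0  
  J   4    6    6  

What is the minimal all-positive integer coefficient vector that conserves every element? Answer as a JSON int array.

Coefficients: [6, 1, 3]

L: 6·4 = 24 | 1·0+3·8 = 24
B: 6·1 = 6 | 1·6+3·0 = 6
J: 6·4 = 24 | 1·6+3·6 = 24
gcd(6,1,3) = 1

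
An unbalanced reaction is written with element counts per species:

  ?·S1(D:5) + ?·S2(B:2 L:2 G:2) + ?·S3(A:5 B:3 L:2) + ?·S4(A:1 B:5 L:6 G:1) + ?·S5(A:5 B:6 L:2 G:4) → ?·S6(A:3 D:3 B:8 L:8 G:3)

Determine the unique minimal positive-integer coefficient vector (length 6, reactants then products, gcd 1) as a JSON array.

A: 3·0+3·0+1·5+5·1+1·5 = 15 | 5·3 = 15
D: 3·5+3·0+1·0+5·0+1·0 = 15 | 5·3 = 15
B: 3·0+3·2+1·3+5·5+1·6 = 40 | 5·8 = 40
L: 3·0+3·2+1·2+5·6+1·2 = 40 | 5·8 = 40
G: 3·0+3·2+1·0+5·1+1·4 = 15 | 5·3 = 15
gcd(3,3,1,5,1,5) = 1

Coefficients: [3, 3, 1, 5, 1, 5]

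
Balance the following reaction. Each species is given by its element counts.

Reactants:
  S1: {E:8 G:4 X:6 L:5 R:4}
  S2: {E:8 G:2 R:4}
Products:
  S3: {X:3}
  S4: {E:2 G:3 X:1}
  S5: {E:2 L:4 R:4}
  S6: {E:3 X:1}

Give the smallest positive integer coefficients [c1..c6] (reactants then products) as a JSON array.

E: 4·8+1·8 = 40 | 4·0+6·2+5·2+6·3 = 40
G: 4·4+1·2 = 18 | 4·0+6·3+5·0+6·0 = 18
X: 4·6+1·0 = 24 | 4·3+6·1+5·0+6·1 = 24
L: 4·5+1·0 = 20 | 4·0+6·0+5·4+6·0 = 20
R: 4·4+1·4 = 20 | 4·0+6·0+5·4+6·0 = 20
gcd(4,1,4,6,5,6) = 1

Coefficients: [4, 1, 4, 6, 5, 6]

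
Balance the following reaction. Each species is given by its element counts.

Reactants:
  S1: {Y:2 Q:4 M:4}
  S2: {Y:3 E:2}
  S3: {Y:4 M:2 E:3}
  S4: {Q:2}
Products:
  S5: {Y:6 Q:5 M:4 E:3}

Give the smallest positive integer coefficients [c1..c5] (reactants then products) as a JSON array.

Y: 5·2+6·3+2·4+5·0 = 36 | 6·6 = 36
Q: 5·4+6·0+2·0+5·2 = 30 | 6·5 = 30
M: 5·4+6·0+2·2+5·0 = 24 | 6·4 = 24
E: 5·0+6·2+2·3+5·0 = 18 | 6·3 = 18
gcd(5,6,2,5,6) = 1

Coefficients: [5, 6, 2, 5, 6]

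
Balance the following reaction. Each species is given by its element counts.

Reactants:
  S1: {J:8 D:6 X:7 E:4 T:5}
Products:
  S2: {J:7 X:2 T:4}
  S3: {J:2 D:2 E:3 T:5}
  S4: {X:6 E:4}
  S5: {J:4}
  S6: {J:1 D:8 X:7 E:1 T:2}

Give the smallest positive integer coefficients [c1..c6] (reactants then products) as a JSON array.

Coefficients: [5, 1, 3, 2, 6, 3]

J: 5·8 = 40 | 1·7+3·2+2·0+6·4+3·1 = 40
D: 5·6 = 30 | 1·0+3·2+2·0+6·0+3·8 = 30
X: 5·7 = 35 | 1·2+3·0+2·6+6·0+3·7 = 35
E: 5·4 = 20 | 1·0+3·3+2·4+6·0+3·1 = 20
T: 5·5 = 25 | 1·4+3·5+2·0+6·0+3·2 = 25
gcd(5,1,3,2,6,3) = 1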